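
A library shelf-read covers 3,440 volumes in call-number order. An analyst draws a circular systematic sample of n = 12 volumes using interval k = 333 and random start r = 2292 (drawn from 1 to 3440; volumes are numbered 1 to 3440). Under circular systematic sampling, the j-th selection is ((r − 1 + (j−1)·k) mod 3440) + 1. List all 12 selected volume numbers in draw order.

2292, 2625, 2958, 3291, 184, 517, 850, 1183, 1516, 1849, 2182, 2515

Selection 1: 2292
Selection 2: 2292 + 333 = 2625
Selection 3: 2625 + 333 = 2958
Selection 4: 2958 + 333 = 3291
Selection 5: 3291 + 333 = 3624 → 3624 − 3440 = 184
Selection 6: 184 + 333 = 517
Selection 7: 517 + 333 = 850
Selection 8: 850 + 333 = 1183
Selection 9: 1183 + 333 = 1516
Selection 10: 1516 + 333 = 1849
Selection 11: 1849 + 333 = 2182
Selection 12: 2182 + 333 = 2515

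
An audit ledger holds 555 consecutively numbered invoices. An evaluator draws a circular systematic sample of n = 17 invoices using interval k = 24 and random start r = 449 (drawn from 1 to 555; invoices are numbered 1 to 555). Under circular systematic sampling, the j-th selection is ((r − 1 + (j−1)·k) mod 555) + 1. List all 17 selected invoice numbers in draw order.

Selection 1: 449
Selection 2: 449 + 24 = 473
Selection 3: 473 + 24 = 497
Selection 4: 497 + 24 = 521
Selection 5: 521 + 24 = 545
Selection 6: 545 + 24 = 569 → 569 − 555 = 14
Selection 7: 14 + 24 = 38
Selection 8: 38 + 24 = 62
Selection 9: 62 + 24 = 86
Selection 10: 86 + 24 = 110
Selection 11: 110 + 24 = 134
Selection 12: 134 + 24 = 158
Selection 13: 158 + 24 = 182
Selection 14: 182 + 24 = 206
Selection 15: 206 + 24 = 230
Selection 16: 230 + 24 = 254
Selection 17: 254 + 24 = 278

449, 473, 497, 521, 545, 14, 38, 62, 86, 110, 134, 158, 182, 206, 230, 254, 278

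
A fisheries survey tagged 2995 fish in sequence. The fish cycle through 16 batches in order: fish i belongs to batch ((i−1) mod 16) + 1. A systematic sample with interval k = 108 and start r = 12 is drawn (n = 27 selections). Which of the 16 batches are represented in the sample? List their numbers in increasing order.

Consecutive selections differ by k = 108, so their batch numbers differ by 108 mod 16 = 12.
gcd(108, 16) = 4, so the sample visits 16/4 = 4 distinct residues mod 16.
Start 12 is batch 12; the batches hit are 4, 8, 12, 16.

4, 8, 12, 16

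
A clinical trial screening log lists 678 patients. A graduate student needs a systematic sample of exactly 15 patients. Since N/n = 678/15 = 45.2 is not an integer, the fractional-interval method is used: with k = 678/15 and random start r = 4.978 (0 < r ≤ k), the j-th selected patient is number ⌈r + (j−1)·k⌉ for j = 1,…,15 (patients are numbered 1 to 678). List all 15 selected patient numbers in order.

j=1: r + 0k = 4.978 → ⌈·⌉ = 5
j=2: r + 1k = 50.178 → ⌈·⌉ = 51
j=3: r + 2k = 95.378 → ⌈·⌉ = 96
j=4: r + 3k = 140.578 → ⌈·⌉ = 141
j=5: r + 4k = 185.778 → ⌈·⌉ = 186
j=6: r + 5k = 230.978 → ⌈·⌉ = 231
j=7: r + 6k = 276.178 → ⌈·⌉ = 277
j=8: r + 7k = 321.378 → ⌈·⌉ = 322
j=9: r + 8k = 366.578 → ⌈·⌉ = 367
j=10: r + 9k = 411.778 → ⌈·⌉ = 412
j=11: r + 10k = 456.978 → ⌈·⌉ = 457
j=12: r + 11k = 502.178 → ⌈·⌉ = 503
j=13: r + 12k = 547.378 → ⌈·⌉ = 548
j=14: r + 13k = 592.578 → ⌈·⌉ = 593
j=15: r + 14k = 637.778 → ⌈·⌉ = 638

5, 51, 96, 141, 186, 231, 277, 322, 367, 412, 457, 503, 548, 593, 638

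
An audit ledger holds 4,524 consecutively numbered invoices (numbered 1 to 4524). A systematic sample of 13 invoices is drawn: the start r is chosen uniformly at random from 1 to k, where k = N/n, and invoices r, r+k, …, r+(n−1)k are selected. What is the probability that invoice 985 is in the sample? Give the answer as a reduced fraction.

1/348

k = 4524/13 = 348.
Invoice 985 is selected iff r ≡ 985 (mod 348); exactly one such r in {1,…,348}.
Inclusion probability = 1/348.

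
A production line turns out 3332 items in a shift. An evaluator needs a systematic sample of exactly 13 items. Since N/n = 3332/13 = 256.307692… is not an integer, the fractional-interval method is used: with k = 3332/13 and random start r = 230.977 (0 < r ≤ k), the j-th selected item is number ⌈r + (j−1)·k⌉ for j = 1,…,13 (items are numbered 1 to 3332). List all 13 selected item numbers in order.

j=1: r + 0k = 230.977 → ⌈·⌉ = 231
j=2: r + 1k = 487.284692… → ⌈·⌉ = 488
j=3: r + 2k = 743.592384… → ⌈·⌉ = 744
j=4: r + 3k = 999.900076… → ⌈·⌉ = 1000
j=5: r + 4k = 1256.207769… → ⌈·⌉ = 1257
j=6: r + 5k = 1512.515461… → ⌈·⌉ = 1513
j=7: r + 6k = 1768.823153… → ⌈·⌉ = 1769
j=8: r + 7k = 2025.130846… → ⌈·⌉ = 2026
j=9: r + 8k = 2281.438538… → ⌈·⌉ = 2282
j=10: r + 9k = 2537.746230… → ⌈·⌉ = 2538
j=11: r + 10k = 2794.053923… → ⌈·⌉ = 2795
j=12: r + 11k = 3050.361615… → ⌈·⌉ = 3051
j=13: r + 12k = 3306.669307… → ⌈·⌉ = 3307

231, 488, 744, 1000, 1257, 1513, 1769, 2026, 2282, 2538, 2795, 3051, 3307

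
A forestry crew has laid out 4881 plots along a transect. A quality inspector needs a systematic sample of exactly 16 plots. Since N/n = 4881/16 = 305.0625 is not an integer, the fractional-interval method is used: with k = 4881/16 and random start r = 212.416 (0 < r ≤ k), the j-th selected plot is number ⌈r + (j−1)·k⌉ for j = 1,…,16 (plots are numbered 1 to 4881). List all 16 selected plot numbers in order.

213, 518, 823, 1128, 1433, 1738, 2043, 2348, 2653, 2958, 3264, 3569, 3874, 4179, 4484, 4789

j=1: r + 0k = 212.416 → ⌈·⌉ = 213
j=2: r + 1k = 517.4785 → ⌈·⌉ = 518
j=3: r + 2k = 822.541 → ⌈·⌉ = 823
j=4: r + 3k = 1127.6035 → ⌈·⌉ = 1128
j=5: r + 4k = 1432.666 → ⌈·⌉ = 1433
j=6: r + 5k = 1737.7285 → ⌈·⌉ = 1738
j=7: r + 6k = 2042.791 → ⌈·⌉ = 2043
j=8: r + 7k = 2347.8535 → ⌈·⌉ = 2348
j=9: r + 8k = 2652.916 → ⌈·⌉ = 2653
j=10: r + 9k = 2957.9785 → ⌈·⌉ = 2958
j=11: r + 10k = 3263.041 → ⌈·⌉ = 3264
j=12: r + 11k = 3568.1035 → ⌈·⌉ = 3569
j=13: r + 12k = 3873.166 → ⌈·⌉ = 3874
j=14: r + 13k = 4178.2285 → ⌈·⌉ = 4179
j=15: r + 14k = 4483.291 → ⌈·⌉ = 4484
j=16: r + 15k = 4788.3535 → ⌈·⌉ = 4789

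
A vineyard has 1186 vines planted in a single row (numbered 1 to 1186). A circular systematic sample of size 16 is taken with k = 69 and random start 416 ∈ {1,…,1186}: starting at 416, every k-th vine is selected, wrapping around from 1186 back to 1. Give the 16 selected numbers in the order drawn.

Selection 1: 416
Selection 2: 416 + 69 = 485
Selection 3: 485 + 69 = 554
Selection 4: 554 + 69 = 623
Selection 5: 623 + 69 = 692
Selection 6: 692 + 69 = 761
Selection 7: 761 + 69 = 830
Selection 8: 830 + 69 = 899
Selection 9: 899 + 69 = 968
Selection 10: 968 + 69 = 1037
Selection 11: 1037 + 69 = 1106
Selection 12: 1106 + 69 = 1175
Selection 13: 1175 + 69 = 1244 → 1244 − 1186 = 58
Selection 14: 58 + 69 = 127
Selection 15: 127 + 69 = 196
Selection 16: 196 + 69 = 265

416, 485, 554, 623, 692, 761, 830, 899, 968, 1037, 1106, 1175, 58, 127, 196, 265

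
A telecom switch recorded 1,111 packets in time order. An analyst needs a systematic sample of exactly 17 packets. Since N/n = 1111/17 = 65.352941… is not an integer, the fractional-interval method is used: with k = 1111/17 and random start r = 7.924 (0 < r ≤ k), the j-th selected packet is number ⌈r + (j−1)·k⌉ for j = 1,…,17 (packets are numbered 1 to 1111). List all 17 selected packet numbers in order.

j=1: r + 0k = 7.924 → ⌈·⌉ = 8
j=2: r + 1k = 73.276941… → ⌈·⌉ = 74
j=3: r + 2k = 138.629882… → ⌈·⌉ = 139
j=4: r + 3k = 203.982823… → ⌈·⌉ = 204
j=5: r + 4k = 269.335764… → ⌈·⌉ = 270
j=6: r + 5k = 334.688705… → ⌈·⌉ = 335
j=7: r + 6k = 400.041647… → ⌈·⌉ = 401
j=8: r + 7k = 465.394588… → ⌈·⌉ = 466
j=9: r + 8k = 530.747529… → ⌈·⌉ = 531
j=10: r + 9k = 596.100470… → ⌈·⌉ = 597
j=11: r + 10k = 661.453411… → ⌈·⌉ = 662
j=12: r + 11k = 726.806352… → ⌈·⌉ = 727
j=13: r + 12k = 792.159294… → ⌈·⌉ = 793
j=14: r + 13k = 857.512235… → ⌈·⌉ = 858
j=15: r + 14k = 922.865176… → ⌈·⌉ = 923
j=16: r + 15k = 988.218117… → ⌈·⌉ = 989
j=17: r + 16k = 1053.571058… → ⌈·⌉ = 1054

8, 74, 139, 204, 270, 335, 401, 466, 531, 597, 662, 727, 793, 858, 923, 989, 1054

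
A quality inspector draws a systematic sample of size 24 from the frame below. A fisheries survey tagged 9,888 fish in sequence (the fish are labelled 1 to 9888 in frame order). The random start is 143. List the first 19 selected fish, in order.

k = N/n = 9888/24 = 412
fish 1: 143
fish 2: 143 + 412 = 555
fish 3: 555 + 412 = 967
fish 4: 967 + 412 = 1379
fish 5: 1379 + 412 = 1791
fish 6: 1791 + 412 = 2203
fish 7: 2203 + 412 = 2615
fish 8: 2615 + 412 = 3027
fish 9: 3027 + 412 = 3439
fish 10: 3439 + 412 = 3851
fish 11: 3851 + 412 = 4263
fish 12: 4263 + 412 = 4675
fish 13: 4675 + 412 = 5087
fish 14: 5087 + 412 = 5499
fish 15: 5499 + 412 = 5911
fish 16: 5911 + 412 = 6323
fish 17: 6323 + 412 = 6735
fish 18: 6735 + 412 = 7147
fish 19: 7147 + 412 = 7559

143, 555, 967, 1379, 1791, 2203, 2615, 3027, 3439, 3851, 4263, 4675, 5087, 5499, 5911, 6323, 6735, 7147, 7559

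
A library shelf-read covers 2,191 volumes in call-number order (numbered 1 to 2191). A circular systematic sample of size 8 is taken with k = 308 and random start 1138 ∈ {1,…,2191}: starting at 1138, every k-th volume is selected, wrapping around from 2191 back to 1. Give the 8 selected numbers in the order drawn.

1138, 1446, 1754, 2062, 179, 487, 795, 1103

Selection 1: 1138
Selection 2: 1138 + 308 = 1446
Selection 3: 1446 + 308 = 1754
Selection 4: 1754 + 308 = 2062
Selection 5: 2062 + 308 = 2370 → 2370 − 2191 = 179
Selection 6: 179 + 308 = 487
Selection 7: 487 + 308 = 795
Selection 8: 795 + 308 = 1103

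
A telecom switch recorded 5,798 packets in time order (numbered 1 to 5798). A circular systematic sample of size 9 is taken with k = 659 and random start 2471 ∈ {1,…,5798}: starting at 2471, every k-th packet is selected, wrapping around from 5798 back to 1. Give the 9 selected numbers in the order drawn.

2471, 3130, 3789, 4448, 5107, 5766, 627, 1286, 1945

Selection 1: 2471
Selection 2: 2471 + 659 = 3130
Selection 3: 3130 + 659 = 3789
Selection 4: 3789 + 659 = 4448
Selection 5: 4448 + 659 = 5107
Selection 6: 5107 + 659 = 5766
Selection 7: 5766 + 659 = 6425 → 6425 − 5798 = 627
Selection 8: 627 + 659 = 1286
Selection 9: 1286 + 659 = 1945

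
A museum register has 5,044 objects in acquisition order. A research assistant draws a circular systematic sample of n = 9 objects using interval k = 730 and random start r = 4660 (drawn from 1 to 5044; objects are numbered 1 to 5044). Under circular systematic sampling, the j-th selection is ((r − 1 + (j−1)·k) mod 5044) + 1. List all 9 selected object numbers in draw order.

4660, 346, 1076, 1806, 2536, 3266, 3996, 4726, 412

Selection 1: 4660
Selection 2: 4660 + 730 = 5390 → 5390 − 5044 = 346
Selection 3: 346 + 730 = 1076
Selection 4: 1076 + 730 = 1806
Selection 5: 1806 + 730 = 2536
Selection 6: 2536 + 730 = 3266
Selection 7: 3266 + 730 = 3996
Selection 8: 3996 + 730 = 4726
Selection 9: 4726 + 730 = 5456 → 5456 − 5044 = 412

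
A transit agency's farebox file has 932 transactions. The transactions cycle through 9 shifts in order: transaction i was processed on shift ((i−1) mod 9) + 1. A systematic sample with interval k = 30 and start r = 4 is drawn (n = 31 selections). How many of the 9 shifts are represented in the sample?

3

Consecutive selections differ by k = 30, so their shift numbers differ by 30 mod 9 = 3.
gcd(30, 9) = 3, so the sample visits 9/3 = 3 distinct residues mod 9.
Start 4 is shift 4; the shifts hit are 1, 4, 7.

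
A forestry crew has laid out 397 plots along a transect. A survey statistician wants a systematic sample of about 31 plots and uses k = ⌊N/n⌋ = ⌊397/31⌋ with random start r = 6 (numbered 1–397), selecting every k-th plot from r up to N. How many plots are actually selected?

k = ⌊397/31⌋ = 12
Achieved size = ⌊(397 − 6)/12⌋ + 1 = ⌊391/12⌋ + 1 = 32 + 1 = 33
(last selection: 6 + 32×12 = 390 ≤ 397; next would be 402 > 397)

33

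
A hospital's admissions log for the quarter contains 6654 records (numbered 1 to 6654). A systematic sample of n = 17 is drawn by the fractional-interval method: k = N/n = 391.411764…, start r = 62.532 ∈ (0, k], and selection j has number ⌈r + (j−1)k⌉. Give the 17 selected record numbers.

63, 454, 846, 1237, 1629, 2020, 2412, 2803, 3194, 3586, 3977, 4369, 4760, 5151, 5543, 5934, 6326

j=1: r + 0k = 62.532 → ⌈·⌉ = 63
j=2: r + 1k = 453.943764… → ⌈·⌉ = 454
j=3: r + 2k = 845.355529… → ⌈·⌉ = 846
j=4: r + 3k = 1236.767294… → ⌈·⌉ = 1237
j=5: r + 4k = 1628.179058… → ⌈·⌉ = 1629
j=6: r + 5k = 2019.590823… → ⌈·⌉ = 2020
j=7: r + 6k = 2411.002588… → ⌈·⌉ = 2412
j=8: r + 7k = 2802.414352… → ⌈·⌉ = 2803
j=9: r + 8k = 3193.826117… → ⌈·⌉ = 3194
j=10: r + 9k = 3585.237882… → ⌈·⌉ = 3586
j=11: r + 10k = 3976.649647… → ⌈·⌉ = 3977
j=12: r + 11k = 4368.061411… → ⌈·⌉ = 4369
j=13: r + 12k = 4759.473176… → ⌈·⌉ = 4760
j=14: r + 13k = 5150.884941… → ⌈·⌉ = 5151
j=15: r + 14k = 5542.296705… → ⌈·⌉ = 5543
j=16: r + 15k = 5933.708470… → ⌈·⌉ = 5934
j=17: r + 16k = 6325.120235… → ⌈·⌉ = 6326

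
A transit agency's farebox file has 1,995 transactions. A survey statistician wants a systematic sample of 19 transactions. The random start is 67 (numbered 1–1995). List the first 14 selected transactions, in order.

k = N/n = 1995/19 = 105
transaction 1: 67
transaction 2: 67 + 105 = 172
transaction 3: 172 + 105 = 277
transaction 4: 277 + 105 = 382
transaction 5: 382 + 105 = 487
transaction 6: 487 + 105 = 592
transaction 7: 592 + 105 = 697
transaction 8: 697 + 105 = 802
transaction 9: 802 + 105 = 907
transaction 10: 907 + 105 = 1012
transaction 11: 1012 + 105 = 1117
transaction 12: 1117 + 105 = 1222
transaction 13: 1222 + 105 = 1327
transaction 14: 1327 + 105 = 1432

67, 172, 277, 382, 487, 592, 697, 802, 907, 1012, 1117, 1222, 1327, 1432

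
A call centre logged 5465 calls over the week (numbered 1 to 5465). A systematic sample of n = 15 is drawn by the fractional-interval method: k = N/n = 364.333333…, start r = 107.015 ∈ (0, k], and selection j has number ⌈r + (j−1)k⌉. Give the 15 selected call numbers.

108, 472, 836, 1201, 1565, 1929, 2294, 2658, 3022, 3387, 3751, 4115, 4480, 4844, 5208

j=1: r + 0k = 107.015 → ⌈·⌉ = 108
j=2: r + 1k = 471.348333… → ⌈·⌉ = 472
j=3: r + 2k = 835.681666… → ⌈·⌉ = 836
j=4: r + 3k = 1200.015 → ⌈·⌉ = 1201
j=5: r + 4k = 1564.348333… → ⌈·⌉ = 1565
j=6: r + 5k = 1928.681666… → ⌈·⌉ = 1929
j=7: r + 6k = 2293.015 → ⌈·⌉ = 2294
j=8: r + 7k = 2657.348333… → ⌈·⌉ = 2658
j=9: r + 8k = 3021.681666… → ⌈·⌉ = 3022
j=10: r + 9k = 3386.015 → ⌈·⌉ = 3387
j=11: r + 10k = 3750.348333… → ⌈·⌉ = 3751
j=12: r + 11k = 4114.681666… → ⌈·⌉ = 4115
j=13: r + 12k = 4479.015 → ⌈·⌉ = 4480
j=14: r + 13k = 4843.348333… → ⌈·⌉ = 4844
j=15: r + 14k = 5207.681666… → ⌈·⌉ = 5208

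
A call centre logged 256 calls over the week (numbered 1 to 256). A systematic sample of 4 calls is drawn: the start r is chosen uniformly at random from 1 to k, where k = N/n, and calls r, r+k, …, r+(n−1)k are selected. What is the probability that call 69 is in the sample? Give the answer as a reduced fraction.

1/64

k = 256/4 = 64.
Call 69 is selected iff r ≡ 69 (mod 64); exactly one such r in {1,…,64}.
Inclusion probability = 1/64.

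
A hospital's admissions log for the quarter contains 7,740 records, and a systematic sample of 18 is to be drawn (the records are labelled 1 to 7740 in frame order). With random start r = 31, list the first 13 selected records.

k = N/n = 7740/18 = 430
record 1: 31
record 2: 31 + 430 = 461
record 3: 461 + 430 = 891
record 4: 891 + 430 = 1321
record 5: 1321 + 430 = 1751
record 6: 1751 + 430 = 2181
record 7: 2181 + 430 = 2611
record 8: 2611 + 430 = 3041
record 9: 3041 + 430 = 3471
record 10: 3471 + 430 = 3901
record 11: 3901 + 430 = 4331
record 12: 4331 + 430 = 4761
record 13: 4761 + 430 = 5191

31, 461, 891, 1321, 1751, 2181, 2611, 3041, 3471, 3901, 4331, 4761, 5191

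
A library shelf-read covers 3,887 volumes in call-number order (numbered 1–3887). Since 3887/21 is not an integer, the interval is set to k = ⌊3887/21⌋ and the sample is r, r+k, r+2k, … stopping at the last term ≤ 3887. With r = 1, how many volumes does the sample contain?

k = ⌊3887/21⌋ = 185
Achieved size = ⌊(3887 − 1)/185⌋ + 1 = ⌊3886/185⌋ + 1 = 21 + 1 = 22
(last selection: 1 + 21×185 = 3886 ≤ 3887; next would be 4071 > 3887)

22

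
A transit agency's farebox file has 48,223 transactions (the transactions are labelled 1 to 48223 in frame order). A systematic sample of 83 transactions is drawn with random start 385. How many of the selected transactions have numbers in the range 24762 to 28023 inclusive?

6

k = 48223/83 = 581
First selection ≥ 24762: 385 + ⌈(24762−385)/581⌉·581 = 385 + 42×581 = 24787
Last selection ≤ 28023: 385 + ⌊(28023−385)/581⌋·581 = 385 + 47×581 = 27692
Count = 47 − 42 + 1 = 6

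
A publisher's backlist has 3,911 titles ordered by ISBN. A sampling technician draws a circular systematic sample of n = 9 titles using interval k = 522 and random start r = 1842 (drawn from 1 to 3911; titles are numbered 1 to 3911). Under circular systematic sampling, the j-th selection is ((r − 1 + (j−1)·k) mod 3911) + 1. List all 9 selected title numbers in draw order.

1842, 2364, 2886, 3408, 19, 541, 1063, 1585, 2107

Selection 1: 1842
Selection 2: 1842 + 522 = 2364
Selection 3: 2364 + 522 = 2886
Selection 4: 2886 + 522 = 3408
Selection 5: 3408 + 522 = 3930 → 3930 − 3911 = 19
Selection 6: 19 + 522 = 541
Selection 7: 541 + 522 = 1063
Selection 8: 1063 + 522 = 1585
Selection 9: 1585 + 522 = 2107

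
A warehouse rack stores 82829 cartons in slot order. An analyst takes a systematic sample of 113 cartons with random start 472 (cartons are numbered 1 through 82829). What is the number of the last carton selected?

k = 82829/113 = 733
113th selection = r + (113−1)·k = 472 + 112×733 = 472 + 82096 = 82568

82568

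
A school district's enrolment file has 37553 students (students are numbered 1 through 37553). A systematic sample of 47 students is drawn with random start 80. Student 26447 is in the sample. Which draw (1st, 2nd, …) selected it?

k = 37553/47 = 799
position = (26447 − 80)/799 + 1 = 26367/799 + 1 = 33 + 1 = 34

34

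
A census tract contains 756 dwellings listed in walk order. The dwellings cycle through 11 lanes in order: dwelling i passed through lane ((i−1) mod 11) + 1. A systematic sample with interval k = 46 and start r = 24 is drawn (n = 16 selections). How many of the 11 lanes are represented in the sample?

11

Consecutive selections differ by k = 46, so their lane numbers differ by 46 mod 11 = 2.
gcd(46, 11) = 1, so the sample visits 11/1 = 11 distinct residues mod 11.
Start 24 is lane 2; the lanes hit are 1, 2, 3, 4, 5, 6, 7, 8, 9, 10, 11.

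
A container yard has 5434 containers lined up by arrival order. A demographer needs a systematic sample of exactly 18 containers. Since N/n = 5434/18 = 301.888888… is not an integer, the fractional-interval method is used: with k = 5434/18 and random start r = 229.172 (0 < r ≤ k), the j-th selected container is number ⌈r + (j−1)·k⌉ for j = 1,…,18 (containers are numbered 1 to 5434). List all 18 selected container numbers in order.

230, 532, 833, 1135, 1437, 1739, 2041, 2343, 2645, 2947, 3249, 3550, 3852, 4154, 4456, 4758, 5060, 5362

j=1: r + 0k = 229.172 → ⌈·⌉ = 230
j=2: r + 1k = 531.060888… → ⌈·⌉ = 532
j=3: r + 2k = 832.949777… → ⌈·⌉ = 833
j=4: r + 3k = 1134.838666… → ⌈·⌉ = 1135
j=5: r + 4k = 1436.727555… → ⌈·⌉ = 1437
j=6: r + 5k = 1738.616444… → ⌈·⌉ = 1739
j=7: r + 6k = 2040.505333… → ⌈·⌉ = 2041
j=8: r + 7k = 2342.394222… → ⌈·⌉ = 2343
j=9: r + 8k = 2644.283111… → ⌈·⌉ = 2645
j=10: r + 9k = 2946.172 → ⌈·⌉ = 2947
j=11: r + 10k = 3248.060888… → ⌈·⌉ = 3249
j=12: r + 11k = 3549.949777… → ⌈·⌉ = 3550
j=13: r + 12k = 3851.838666… → ⌈·⌉ = 3852
j=14: r + 13k = 4153.727555… → ⌈·⌉ = 4154
j=15: r + 14k = 4455.616444… → ⌈·⌉ = 4456
j=16: r + 15k = 4757.505333… → ⌈·⌉ = 4758
j=17: r + 16k = 5059.394222… → ⌈·⌉ = 5060
j=18: r + 17k = 5361.283111… → ⌈·⌉ = 5362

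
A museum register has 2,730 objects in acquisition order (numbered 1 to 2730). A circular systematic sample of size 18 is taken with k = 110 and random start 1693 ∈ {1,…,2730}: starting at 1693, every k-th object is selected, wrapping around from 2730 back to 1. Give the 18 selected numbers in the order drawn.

1693, 1803, 1913, 2023, 2133, 2243, 2353, 2463, 2573, 2683, 63, 173, 283, 393, 503, 613, 723, 833

Selection 1: 1693
Selection 2: 1693 + 110 = 1803
Selection 3: 1803 + 110 = 1913
Selection 4: 1913 + 110 = 2023
Selection 5: 2023 + 110 = 2133
Selection 6: 2133 + 110 = 2243
Selection 7: 2243 + 110 = 2353
Selection 8: 2353 + 110 = 2463
Selection 9: 2463 + 110 = 2573
Selection 10: 2573 + 110 = 2683
Selection 11: 2683 + 110 = 2793 → 2793 − 2730 = 63
Selection 12: 63 + 110 = 173
Selection 13: 173 + 110 = 283
Selection 14: 283 + 110 = 393
Selection 15: 393 + 110 = 503
Selection 16: 503 + 110 = 613
Selection 17: 613 + 110 = 723
Selection 18: 723 + 110 = 833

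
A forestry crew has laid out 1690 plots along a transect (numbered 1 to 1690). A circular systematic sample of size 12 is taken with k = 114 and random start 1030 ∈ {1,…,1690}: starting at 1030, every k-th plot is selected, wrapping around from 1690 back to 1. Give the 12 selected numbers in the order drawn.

Selection 1: 1030
Selection 2: 1030 + 114 = 1144
Selection 3: 1144 + 114 = 1258
Selection 4: 1258 + 114 = 1372
Selection 5: 1372 + 114 = 1486
Selection 6: 1486 + 114 = 1600
Selection 7: 1600 + 114 = 1714 → 1714 − 1690 = 24
Selection 8: 24 + 114 = 138
Selection 9: 138 + 114 = 252
Selection 10: 252 + 114 = 366
Selection 11: 366 + 114 = 480
Selection 12: 480 + 114 = 594

1030, 1144, 1258, 1372, 1486, 1600, 24, 138, 252, 366, 480, 594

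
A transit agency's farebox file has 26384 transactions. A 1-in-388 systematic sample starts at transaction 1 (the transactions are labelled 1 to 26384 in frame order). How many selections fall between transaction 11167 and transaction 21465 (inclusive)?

27

k = 388
First selection ≥ 11167: 1 + ⌈(11167−1)/388⌉·388 = 1 + 29×388 = 11253
Last selection ≤ 21465: 1 + ⌊(21465−1)/388⌋·388 = 1 + 55×388 = 21341
Count = 55 − 29 + 1 = 27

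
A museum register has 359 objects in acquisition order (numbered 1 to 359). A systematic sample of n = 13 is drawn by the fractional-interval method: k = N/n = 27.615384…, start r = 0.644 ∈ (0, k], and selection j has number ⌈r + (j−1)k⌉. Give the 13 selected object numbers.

1, 29, 56, 84, 112, 139, 167, 194, 222, 250, 277, 305, 333

j=1: r + 0k = 0.644 → ⌈·⌉ = 1
j=2: r + 1k = 28.259384… → ⌈·⌉ = 29
j=3: r + 2k = 55.874769… → ⌈·⌉ = 56
j=4: r + 3k = 83.490153… → ⌈·⌉ = 84
j=5: r + 4k = 111.105538… → ⌈·⌉ = 112
j=6: r + 5k = 138.720923… → ⌈·⌉ = 139
j=7: r + 6k = 166.336307… → ⌈·⌉ = 167
j=8: r + 7k = 193.951692… → ⌈·⌉ = 194
j=9: r + 8k = 221.567076… → ⌈·⌉ = 222
j=10: r + 9k = 249.182461… → ⌈·⌉ = 250
j=11: r + 10k = 276.797846… → ⌈·⌉ = 277
j=12: r + 11k = 304.413230… → ⌈·⌉ = 305
j=13: r + 12k = 332.028615… → ⌈·⌉ = 333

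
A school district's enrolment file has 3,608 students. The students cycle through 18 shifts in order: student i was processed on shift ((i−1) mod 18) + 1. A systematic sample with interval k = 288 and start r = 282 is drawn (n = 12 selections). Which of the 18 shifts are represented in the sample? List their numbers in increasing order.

12

Consecutive selections differ by k = 288, so their shift numbers differ by 288 mod 18 = 0.
gcd(288, 18) = 18, so the sample visits 18/18 = 1 distinct residues mod 18.
Start 282 is shift 12; the shifts hit are 12.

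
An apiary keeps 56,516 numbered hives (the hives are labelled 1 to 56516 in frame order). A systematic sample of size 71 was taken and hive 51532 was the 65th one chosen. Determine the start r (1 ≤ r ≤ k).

588

k = 56516/71 = 796
r = 51532 − (65−1)×796 = 51532 − 50944 = 588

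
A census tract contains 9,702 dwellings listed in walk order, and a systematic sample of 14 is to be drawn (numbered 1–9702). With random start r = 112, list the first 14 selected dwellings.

k = N/n = 9702/14 = 693
dwelling 1: 112
dwelling 2: 112 + 693 = 805
dwelling 3: 805 + 693 = 1498
dwelling 4: 1498 + 693 = 2191
dwelling 5: 2191 + 693 = 2884
dwelling 6: 2884 + 693 = 3577
dwelling 7: 3577 + 693 = 4270
dwelling 8: 4270 + 693 = 4963
dwelling 9: 4963 + 693 = 5656
dwelling 10: 5656 + 693 = 6349
dwelling 11: 6349 + 693 = 7042
dwelling 12: 7042 + 693 = 7735
dwelling 13: 7735 + 693 = 8428
dwelling 14: 8428 + 693 = 9121

112, 805, 1498, 2191, 2884, 3577, 4270, 4963, 5656, 6349, 7042, 7735, 8428, 9121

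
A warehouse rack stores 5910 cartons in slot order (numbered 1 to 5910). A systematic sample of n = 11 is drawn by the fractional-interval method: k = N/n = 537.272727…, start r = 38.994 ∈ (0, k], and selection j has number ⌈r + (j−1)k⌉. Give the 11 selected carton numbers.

j=1: r + 0k = 38.994 → ⌈·⌉ = 39
j=2: r + 1k = 576.266727… → ⌈·⌉ = 577
j=3: r + 2k = 1113.539454… → ⌈·⌉ = 1114
j=4: r + 3k = 1650.812181… → ⌈·⌉ = 1651
j=5: r + 4k = 2188.084909… → ⌈·⌉ = 2189
j=6: r + 5k = 2725.357636… → ⌈·⌉ = 2726
j=7: r + 6k = 3262.630363… → ⌈·⌉ = 3263
j=8: r + 7k = 3799.903090… → ⌈·⌉ = 3800
j=9: r + 8k = 4337.175818… → ⌈·⌉ = 4338
j=10: r + 9k = 4874.448545… → ⌈·⌉ = 4875
j=11: r + 10k = 5411.721272… → ⌈·⌉ = 5412

39, 577, 1114, 1651, 2189, 2726, 3263, 3800, 4338, 4875, 5412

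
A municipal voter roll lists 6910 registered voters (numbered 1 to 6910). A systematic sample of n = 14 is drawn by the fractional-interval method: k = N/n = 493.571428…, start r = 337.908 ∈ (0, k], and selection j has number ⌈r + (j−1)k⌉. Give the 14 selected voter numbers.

338, 832, 1326, 1819, 2313, 2806, 3300, 3793, 4287, 4781, 5274, 5768, 6261, 6755

j=1: r + 0k = 337.908 → ⌈·⌉ = 338
j=2: r + 1k = 831.479428… → ⌈·⌉ = 832
j=3: r + 2k = 1325.050857… → ⌈·⌉ = 1326
j=4: r + 3k = 1818.622285… → ⌈·⌉ = 1819
j=5: r + 4k = 2312.193714… → ⌈·⌉ = 2313
j=6: r + 5k = 2805.765142… → ⌈·⌉ = 2806
j=7: r + 6k = 3299.336571… → ⌈·⌉ = 3300
j=8: r + 7k = 3792.908 → ⌈·⌉ = 3793
j=9: r + 8k = 4286.479428… → ⌈·⌉ = 4287
j=10: r + 9k = 4780.050857… → ⌈·⌉ = 4781
j=11: r + 10k = 5273.622285… → ⌈·⌉ = 5274
j=12: r + 11k = 5767.193714… → ⌈·⌉ = 5768
j=13: r + 12k = 6260.765142… → ⌈·⌉ = 6261
j=14: r + 13k = 6754.336571… → ⌈·⌉ = 6755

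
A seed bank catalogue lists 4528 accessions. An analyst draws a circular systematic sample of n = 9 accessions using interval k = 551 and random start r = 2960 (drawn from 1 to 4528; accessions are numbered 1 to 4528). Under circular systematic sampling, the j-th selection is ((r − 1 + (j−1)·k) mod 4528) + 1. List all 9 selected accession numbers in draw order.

Selection 1: 2960
Selection 2: 2960 + 551 = 3511
Selection 3: 3511 + 551 = 4062
Selection 4: 4062 + 551 = 4613 → 4613 − 4528 = 85
Selection 5: 85 + 551 = 636
Selection 6: 636 + 551 = 1187
Selection 7: 1187 + 551 = 1738
Selection 8: 1738 + 551 = 2289
Selection 9: 2289 + 551 = 2840

2960, 3511, 4062, 85, 636, 1187, 1738, 2289, 2840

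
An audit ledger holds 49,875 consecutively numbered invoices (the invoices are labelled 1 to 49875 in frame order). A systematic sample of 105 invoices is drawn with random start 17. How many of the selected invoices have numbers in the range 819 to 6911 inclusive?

k = 49875/105 = 475
First selection ≥ 819: 17 + ⌈(819−17)/475⌉·475 = 17 + 2×475 = 967
Last selection ≤ 6911: 17 + ⌊(6911−17)/475⌋·475 = 17 + 14×475 = 6667
Count = 14 − 2 + 1 = 13

13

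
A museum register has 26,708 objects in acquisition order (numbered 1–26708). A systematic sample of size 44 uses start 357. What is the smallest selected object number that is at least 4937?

5213

k = 26708/44 = 607
Steps past start: ⌈(4937 − 357)/607⌉ = ⌈4580/607⌉ = 8
Selected object: 357 + 8×607 = 5213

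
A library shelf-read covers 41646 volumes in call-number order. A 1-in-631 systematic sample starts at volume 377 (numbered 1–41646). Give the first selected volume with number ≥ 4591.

k = 631
Steps past start: ⌈(4591 − 377)/631⌉ = ⌈4214/631⌉ = 7
Selected volume: 377 + 7×631 = 4794

4794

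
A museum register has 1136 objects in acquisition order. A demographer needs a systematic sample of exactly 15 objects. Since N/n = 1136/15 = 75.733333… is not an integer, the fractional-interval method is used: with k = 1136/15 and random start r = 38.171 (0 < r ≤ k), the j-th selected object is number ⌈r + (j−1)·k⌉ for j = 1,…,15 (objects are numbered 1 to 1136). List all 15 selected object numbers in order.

j=1: r + 0k = 38.171 → ⌈·⌉ = 39
j=2: r + 1k = 113.904333… → ⌈·⌉ = 114
j=3: r + 2k = 189.637666… → ⌈·⌉ = 190
j=4: r + 3k = 265.371 → ⌈·⌉ = 266
j=5: r + 4k = 341.104333… → ⌈·⌉ = 342
j=6: r + 5k = 416.837666… → ⌈·⌉ = 417
j=7: r + 6k = 492.571 → ⌈·⌉ = 493
j=8: r + 7k = 568.304333… → ⌈·⌉ = 569
j=9: r + 8k = 644.037666… → ⌈·⌉ = 645
j=10: r + 9k = 719.771 → ⌈·⌉ = 720
j=11: r + 10k = 795.504333… → ⌈·⌉ = 796
j=12: r + 11k = 871.237666… → ⌈·⌉ = 872
j=13: r + 12k = 946.971 → ⌈·⌉ = 947
j=14: r + 13k = 1022.704333… → ⌈·⌉ = 1023
j=15: r + 14k = 1098.437666… → ⌈·⌉ = 1099

39, 114, 190, 266, 342, 417, 493, 569, 645, 720, 796, 872, 947, 1023, 1099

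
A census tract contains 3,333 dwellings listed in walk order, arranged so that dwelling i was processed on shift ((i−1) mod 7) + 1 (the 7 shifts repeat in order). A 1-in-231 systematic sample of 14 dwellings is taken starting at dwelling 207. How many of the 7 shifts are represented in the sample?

1

Consecutive selections differ by k = 231, so their shift numbers differ by 231 mod 7 = 0.
gcd(231, 7) = 7, so the sample visits 7/7 = 1 distinct residues mod 7.
Start 207 is shift 4; the shifts hit are 4.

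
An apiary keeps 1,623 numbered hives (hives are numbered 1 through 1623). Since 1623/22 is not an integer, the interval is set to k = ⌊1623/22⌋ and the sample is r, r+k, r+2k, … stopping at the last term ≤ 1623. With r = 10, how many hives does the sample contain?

23

k = ⌊1623/22⌋ = 73
Achieved size = ⌊(1623 − 10)/73⌋ + 1 = ⌊1613/73⌋ + 1 = 22 + 1 = 23
(last selection: 10 + 22×73 = 1616 ≤ 1623; next would be 1689 > 1623)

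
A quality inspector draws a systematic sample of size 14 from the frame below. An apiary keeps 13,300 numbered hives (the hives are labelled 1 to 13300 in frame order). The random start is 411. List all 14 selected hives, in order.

411, 1361, 2311, 3261, 4211, 5161, 6111, 7061, 8011, 8961, 9911, 10861, 11811, 12761

k = N/n = 13300/14 = 950
hive 1: 411
hive 2: 411 + 950 = 1361
hive 3: 1361 + 950 = 2311
hive 4: 2311 + 950 = 3261
hive 5: 3261 + 950 = 4211
hive 6: 4211 + 950 = 5161
hive 7: 5161 + 950 = 6111
hive 8: 6111 + 950 = 7061
hive 9: 7061 + 950 = 8011
hive 10: 8011 + 950 = 8961
hive 11: 8961 + 950 = 9911
hive 12: 9911 + 950 = 10861
hive 13: 10861 + 950 = 11811
hive 14: 11811 + 950 = 12761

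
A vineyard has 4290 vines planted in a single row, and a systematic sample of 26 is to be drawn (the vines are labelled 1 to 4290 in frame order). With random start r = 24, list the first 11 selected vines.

24, 189, 354, 519, 684, 849, 1014, 1179, 1344, 1509, 1674

k = N/n = 4290/26 = 165
vine 1: 24
vine 2: 24 + 165 = 189
vine 3: 189 + 165 = 354
vine 4: 354 + 165 = 519
vine 5: 519 + 165 = 684
vine 6: 684 + 165 = 849
vine 7: 849 + 165 = 1014
vine 8: 1014 + 165 = 1179
vine 9: 1179 + 165 = 1344
vine 10: 1344 + 165 = 1509
vine 11: 1509 + 165 = 1674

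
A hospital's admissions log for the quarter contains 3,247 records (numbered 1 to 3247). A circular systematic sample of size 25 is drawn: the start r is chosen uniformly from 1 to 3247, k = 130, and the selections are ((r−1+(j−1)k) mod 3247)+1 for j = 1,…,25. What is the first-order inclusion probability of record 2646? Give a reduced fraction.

For each position j, as r ranges over 1…3247 the j-th selection hits every record exactly once, so record 2646 is selected for exactly 25 of the 3247 starts.
Inclusion probability = 25/3247.

25/3247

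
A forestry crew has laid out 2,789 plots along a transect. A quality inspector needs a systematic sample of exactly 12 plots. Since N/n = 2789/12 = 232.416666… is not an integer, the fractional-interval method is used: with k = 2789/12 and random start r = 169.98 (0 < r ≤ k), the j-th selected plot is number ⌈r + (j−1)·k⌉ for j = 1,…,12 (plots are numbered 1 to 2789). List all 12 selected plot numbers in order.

j=1: r + 0k = 169.98 → ⌈·⌉ = 170
j=2: r + 1k = 402.396666… → ⌈·⌉ = 403
j=3: r + 2k = 634.813333… → ⌈·⌉ = 635
j=4: r + 3k = 867.23 → ⌈·⌉ = 868
j=5: r + 4k = 1099.646666… → ⌈·⌉ = 1100
j=6: r + 5k = 1332.063333… → ⌈·⌉ = 1333
j=7: r + 6k = 1564.48 → ⌈·⌉ = 1565
j=8: r + 7k = 1796.896666… → ⌈·⌉ = 1797
j=9: r + 8k = 2029.313333… → ⌈·⌉ = 2030
j=10: r + 9k = 2261.73 → ⌈·⌉ = 2262
j=11: r + 10k = 2494.146666… → ⌈·⌉ = 2495
j=12: r + 11k = 2726.563333… → ⌈·⌉ = 2727

170, 403, 635, 868, 1100, 1333, 1565, 1797, 2030, 2262, 2495, 2727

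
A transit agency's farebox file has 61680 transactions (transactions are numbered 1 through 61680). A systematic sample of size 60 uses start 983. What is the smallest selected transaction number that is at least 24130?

k = 61680/60 = 1028
Steps past start: ⌈(24130 − 983)/1028⌉ = ⌈23147/1028⌉ = 23
Selected transaction: 983 + 23×1028 = 24627

24627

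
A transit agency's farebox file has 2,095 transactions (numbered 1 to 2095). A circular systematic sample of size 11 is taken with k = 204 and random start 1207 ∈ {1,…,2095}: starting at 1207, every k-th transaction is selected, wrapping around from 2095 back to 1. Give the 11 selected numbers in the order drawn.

Selection 1: 1207
Selection 2: 1207 + 204 = 1411
Selection 3: 1411 + 204 = 1615
Selection 4: 1615 + 204 = 1819
Selection 5: 1819 + 204 = 2023
Selection 6: 2023 + 204 = 2227 → 2227 − 2095 = 132
Selection 7: 132 + 204 = 336
Selection 8: 336 + 204 = 540
Selection 9: 540 + 204 = 744
Selection 10: 744 + 204 = 948
Selection 11: 948 + 204 = 1152

1207, 1411, 1615, 1819, 2023, 132, 336, 540, 744, 948, 1152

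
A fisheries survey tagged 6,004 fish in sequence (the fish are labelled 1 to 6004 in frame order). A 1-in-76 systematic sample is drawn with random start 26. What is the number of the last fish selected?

k = 76
79th selection = r + (79−1)·k = 26 + 78×76 = 26 + 5928 = 5954

5954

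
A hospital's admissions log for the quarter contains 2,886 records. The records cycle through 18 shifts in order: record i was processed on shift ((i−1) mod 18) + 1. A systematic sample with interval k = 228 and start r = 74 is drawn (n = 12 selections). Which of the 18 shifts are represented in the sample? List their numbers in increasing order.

2, 8, 14

Consecutive selections differ by k = 228, so their shift numbers differ by 228 mod 18 = 12.
gcd(228, 18) = 6, so the sample visits 18/6 = 3 distinct residues mod 18.
Start 74 is shift 2; the shifts hit are 2, 8, 14.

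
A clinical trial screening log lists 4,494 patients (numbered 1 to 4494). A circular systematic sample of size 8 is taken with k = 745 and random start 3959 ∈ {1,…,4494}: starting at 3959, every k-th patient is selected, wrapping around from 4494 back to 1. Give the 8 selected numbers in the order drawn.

Selection 1: 3959
Selection 2: 3959 + 745 = 4704 → 4704 − 4494 = 210
Selection 3: 210 + 745 = 955
Selection 4: 955 + 745 = 1700
Selection 5: 1700 + 745 = 2445
Selection 6: 2445 + 745 = 3190
Selection 7: 3190 + 745 = 3935
Selection 8: 3935 + 745 = 4680 → 4680 − 4494 = 186

3959, 210, 955, 1700, 2445, 3190, 3935, 186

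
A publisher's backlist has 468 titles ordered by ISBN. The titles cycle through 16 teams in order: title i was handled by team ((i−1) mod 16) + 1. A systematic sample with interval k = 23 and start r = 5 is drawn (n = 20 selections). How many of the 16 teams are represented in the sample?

Consecutive selections differ by k = 23, so their team numbers differ by 23 mod 16 = 7.
gcd(23, 16) = 1, so the sample visits 16/1 = 16 distinct residues mod 16.
Start 5 is team 5; the teams hit are 1, 2, 3, 4, 5, 6, 7, 8, 9, 10, 11, 12, 13, 14, 15, 16.

16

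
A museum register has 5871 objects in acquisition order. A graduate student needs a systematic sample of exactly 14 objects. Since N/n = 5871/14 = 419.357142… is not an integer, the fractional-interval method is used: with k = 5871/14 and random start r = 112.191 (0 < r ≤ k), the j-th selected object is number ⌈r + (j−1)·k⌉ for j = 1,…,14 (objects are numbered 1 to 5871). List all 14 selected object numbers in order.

113, 532, 951, 1371, 1790, 2209, 2629, 3048, 3468, 3887, 4306, 4726, 5145, 5564

j=1: r + 0k = 112.191 → ⌈·⌉ = 113
j=2: r + 1k = 531.548142… → ⌈·⌉ = 532
j=3: r + 2k = 950.905285… → ⌈·⌉ = 951
j=4: r + 3k = 1370.262428… → ⌈·⌉ = 1371
j=5: r + 4k = 1789.619571… → ⌈·⌉ = 1790
j=6: r + 5k = 2208.976714… → ⌈·⌉ = 2209
j=7: r + 6k = 2628.333857… → ⌈·⌉ = 2629
j=8: r + 7k = 3047.691 → ⌈·⌉ = 3048
j=9: r + 8k = 3467.048142… → ⌈·⌉ = 3468
j=10: r + 9k = 3886.405285… → ⌈·⌉ = 3887
j=11: r + 10k = 4305.762428… → ⌈·⌉ = 4306
j=12: r + 11k = 4725.119571… → ⌈·⌉ = 4726
j=13: r + 12k = 5144.476714… → ⌈·⌉ = 5145
j=14: r + 13k = 5563.833857… → ⌈·⌉ = 5564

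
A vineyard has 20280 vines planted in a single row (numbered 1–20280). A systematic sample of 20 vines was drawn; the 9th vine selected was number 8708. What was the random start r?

k = 20280/20 = 1014
r = 8708 − (9−1)×1014 = 8708 − 8112 = 596

596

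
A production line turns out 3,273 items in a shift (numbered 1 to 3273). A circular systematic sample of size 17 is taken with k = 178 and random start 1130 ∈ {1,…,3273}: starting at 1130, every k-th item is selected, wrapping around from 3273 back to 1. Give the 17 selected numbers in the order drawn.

Selection 1: 1130
Selection 2: 1130 + 178 = 1308
Selection 3: 1308 + 178 = 1486
Selection 4: 1486 + 178 = 1664
Selection 5: 1664 + 178 = 1842
Selection 6: 1842 + 178 = 2020
Selection 7: 2020 + 178 = 2198
Selection 8: 2198 + 178 = 2376
Selection 9: 2376 + 178 = 2554
Selection 10: 2554 + 178 = 2732
Selection 11: 2732 + 178 = 2910
Selection 12: 2910 + 178 = 3088
Selection 13: 3088 + 178 = 3266
Selection 14: 3266 + 178 = 3444 → 3444 − 3273 = 171
Selection 15: 171 + 178 = 349
Selection 16: 349 + 178 = 527
Selection 17: 527 + 178 = 705

1130, 1308, 1486, 1664, 1842, 2020, 2198, 2376, 2554, 2732, 2910, 3088, 3266, 171, 349, 527, 705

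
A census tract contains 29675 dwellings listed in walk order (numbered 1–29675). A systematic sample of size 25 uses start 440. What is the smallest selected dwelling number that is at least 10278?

k = 29675/25 = 1187
Steps past start: ⌈(10278 − 440)/1187⌉ = ⌈9838/1187⌉ = 9
Selected dwelling: 440 + 9×1187 = 11123

11123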